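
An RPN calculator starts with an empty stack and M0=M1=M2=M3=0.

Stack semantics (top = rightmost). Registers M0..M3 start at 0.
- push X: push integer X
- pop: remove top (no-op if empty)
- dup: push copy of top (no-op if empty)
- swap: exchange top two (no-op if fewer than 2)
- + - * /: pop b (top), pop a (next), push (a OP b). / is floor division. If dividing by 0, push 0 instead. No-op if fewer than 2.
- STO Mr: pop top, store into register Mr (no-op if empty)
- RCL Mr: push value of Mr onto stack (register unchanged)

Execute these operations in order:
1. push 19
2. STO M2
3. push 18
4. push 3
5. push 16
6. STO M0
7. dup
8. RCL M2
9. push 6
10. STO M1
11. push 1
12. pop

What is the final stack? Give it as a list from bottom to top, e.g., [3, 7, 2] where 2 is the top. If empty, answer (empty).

Answer: [18, 3, 3, 19]

Derivation:
After op 1 (push 19): stack=[19] mem=[0,0,0,0]
After op 2 (STO M2): stack=[empty] mem=[0,0,19,0]
After op 3 (push 18): stack=[18] mem=[0,0,19,0]
After op 4 (push 3): stack=[18,3] mem=[0,0,19,0]
After op 5 (push 16): stack=[18,3,16] mem=[0,0,19,0]
After op 6 (STO M0): stack=[18,3] mem=[16,0,19,0]
After op 7 (dup): stack=[18,3,3] mem=[16,0,19,0]
After op 8 (RCL M2): stack=[18,3,3,19] mem=[16,0,19,0]
After op 9 (push 6): stack=[18,3,3,19,6] mem=[16,0,19,0]
After op 10 (STO M1): stack=[18,3,3,19] mem=[16,6,19,0]
After op 11 (push 1): stack=[18,3,3,19,1] mem=[16,6,19,0]
After op 12 (pop): stack=[18,3,3,19] mem=[16,6,19,0]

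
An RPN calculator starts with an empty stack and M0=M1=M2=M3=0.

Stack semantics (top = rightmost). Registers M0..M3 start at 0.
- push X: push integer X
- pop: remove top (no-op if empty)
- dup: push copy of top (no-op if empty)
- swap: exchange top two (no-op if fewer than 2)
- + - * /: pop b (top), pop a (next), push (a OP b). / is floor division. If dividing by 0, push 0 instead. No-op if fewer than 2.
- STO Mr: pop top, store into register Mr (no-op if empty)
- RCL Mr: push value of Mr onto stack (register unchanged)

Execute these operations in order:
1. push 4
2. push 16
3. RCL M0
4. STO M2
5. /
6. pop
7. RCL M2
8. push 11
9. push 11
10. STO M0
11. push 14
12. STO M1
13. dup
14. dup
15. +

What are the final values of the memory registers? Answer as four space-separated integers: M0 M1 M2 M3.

After op 1 (push 4): stack=[4] mem=[0,0,0,0]
After op 2 (push 16): stack=[4,16] mem=[0,0,0,0]
After op 3 (RCL M0): stack=[4,16,0] mem=[0,0,0,0]
After op 4 (STO M2): stack=[4,16] mem=[0,0,0,0]
After op 5 (/): stack=[0] mem=[0,0,0,0]
After op 6 (pop): stack=[empty] mem=[0,0,0,0]
After op 7 (RCL M2): stack=[0] mem=[0,0,0,0]
After op 8 (push 11): stack=[0,11] mem=[0,0,0,0]
After op 9 (push 11): stack=[0,11,11] mem=[0,0,0,0]
After op 10 (STO M0): stack=[0,11] mem=[11,0,0,0]
After op 11 (push 14): stack=[0,11,14] mem=[11,0,0,0]
After op 12 (STO M1): stack=[0,11] mem=[11,14,0,0]
After op 13 (dup): stack=[0,11,11] mem=[11,14,0,0]
After op 14 (dup): stack=[0,11,11,11] mem=[11,14,0,0]
After op 15 (+): stack=[0,11,22] mem=[11,14,0,0]

Answer: 11 14 0 0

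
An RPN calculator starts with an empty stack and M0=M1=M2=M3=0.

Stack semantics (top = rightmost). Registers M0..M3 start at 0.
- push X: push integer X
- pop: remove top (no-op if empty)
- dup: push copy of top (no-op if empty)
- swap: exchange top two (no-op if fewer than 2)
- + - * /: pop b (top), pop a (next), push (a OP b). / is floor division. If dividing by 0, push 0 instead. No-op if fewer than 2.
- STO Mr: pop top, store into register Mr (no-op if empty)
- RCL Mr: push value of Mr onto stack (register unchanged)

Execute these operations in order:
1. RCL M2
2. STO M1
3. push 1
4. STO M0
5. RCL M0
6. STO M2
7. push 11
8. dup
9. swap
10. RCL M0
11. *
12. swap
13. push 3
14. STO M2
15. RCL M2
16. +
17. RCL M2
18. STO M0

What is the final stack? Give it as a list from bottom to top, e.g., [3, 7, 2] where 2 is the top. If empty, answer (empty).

Answer: [11, 14]

Derivation:
After op 1 (RCL M2): stack=[0] mem=[0,0,0,0]
After op 2 (STO M1): stack=[empty] mem=[0,0,0,0]
After op 3 (push 1): stack=[1] mem=[0,0,0,0]
After op 4 (STO M0): stack=[empty] mem=[1,0,0,0]
After op 5 (RCL M0): stack=[1] mem=[1,0,0,0]
After op 6 (STO M2): stack=[empty] mem=[1,0,1,0]
After op 7 (push 11): stack=[11] mem=[1,0,1,0]
After op 8 (dup): stack=[11,11] mem=[1,0,1,0]
After op 9 (swap): stack=[11,11] mem=[1,0,1,0]
After op 10 (RCL M0): stack=[11,11,1] mem=[1,0,1,0]
After op 11 (*): stack=[11,11] mem=[1,0,1,0]
After op 12 (swap): stack=[11,11] mem=[1,0,1,0]
After op 13 (push 3): stack=[11,11,3] mem=[1,0,1,0]
After op 14 (STO M2): stack=[11,11] mem=[1,0,3,0]
After op 15 (RCL M2): stack=[11,11,3] mem=[1,0,3,0]
After op 16 (+): stack=[11,14] mem=[1,0,3,0]
After op 17 (RCL M2): stack=[11,14,3] mem=[1,0,3,0]
After op 18 (STO M0): stack=[11,14] mem=[3,0,3,0]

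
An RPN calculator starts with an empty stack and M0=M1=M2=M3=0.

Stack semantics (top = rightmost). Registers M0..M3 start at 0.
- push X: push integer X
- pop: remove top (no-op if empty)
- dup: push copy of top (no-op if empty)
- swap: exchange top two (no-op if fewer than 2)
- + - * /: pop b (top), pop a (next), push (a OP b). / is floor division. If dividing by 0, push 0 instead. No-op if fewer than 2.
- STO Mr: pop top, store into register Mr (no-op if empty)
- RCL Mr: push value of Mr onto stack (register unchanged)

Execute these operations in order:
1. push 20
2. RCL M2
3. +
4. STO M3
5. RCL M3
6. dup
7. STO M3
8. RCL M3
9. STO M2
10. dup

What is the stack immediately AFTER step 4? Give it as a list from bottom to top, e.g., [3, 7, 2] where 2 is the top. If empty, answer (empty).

After op 1 (push 20): stack=[20] mem=[0,0,0,0]
After op 2 (RCL M2): stack=[20,0] mem=[0,0,0,0]
After op 3 (+): stack=[20] mem=[0,0,0,0]
After op 4 (STO M3): stack=[empty] mem=[0,0,0,20]

(empty)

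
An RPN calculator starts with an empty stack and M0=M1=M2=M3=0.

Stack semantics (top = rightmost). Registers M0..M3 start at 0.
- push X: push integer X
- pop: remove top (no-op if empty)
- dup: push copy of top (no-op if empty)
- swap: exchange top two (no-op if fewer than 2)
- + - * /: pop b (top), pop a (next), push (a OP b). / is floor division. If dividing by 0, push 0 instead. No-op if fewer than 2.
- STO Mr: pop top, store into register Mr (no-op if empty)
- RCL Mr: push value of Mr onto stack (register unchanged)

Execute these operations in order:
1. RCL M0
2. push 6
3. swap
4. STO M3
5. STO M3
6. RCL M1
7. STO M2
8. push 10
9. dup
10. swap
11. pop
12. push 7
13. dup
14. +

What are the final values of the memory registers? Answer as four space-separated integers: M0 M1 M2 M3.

Answer: 0 0 0 6

Derivation:
After op 1 (RCL M0): stack=[0] mem=[0,0,0,0]
After op 2 (push 6): stack=[0,6] mem=[0,0,0,0]
After op 3 (swap): stack=[6,0] mem=[0,0,0,0]
After op 4 (STO M3): stack=[6] mem=[0,0,0,0]
After op 5 (STO M3): stack=[empty] mem=[0,0,0,6]
After op 6 (RCL M1): stack=[0] mem=[0,0,0,6]
After op 7 (STO M2): stack=[empty] mem=[0,0,0,6]
After op 8 (push 10): stack=[10] mem=[0,0,0,6]
After op 9 (dup): stack=[10,10] mem=[0,0,0,6]
After op 10 (swap): stack=[10,10] mem=[0,0,0,6]
After op 11 (pop): stack=[10] mem=[0,0,0,6]
After op 12 (push 7): stack=[10,7] mem=[0,0,0,6]
After op 13 (dup): stack=[10,7,7] mem=[0,0,0,6]
After op 14 (+): stack=[10,14] mem=[0,0,0,6]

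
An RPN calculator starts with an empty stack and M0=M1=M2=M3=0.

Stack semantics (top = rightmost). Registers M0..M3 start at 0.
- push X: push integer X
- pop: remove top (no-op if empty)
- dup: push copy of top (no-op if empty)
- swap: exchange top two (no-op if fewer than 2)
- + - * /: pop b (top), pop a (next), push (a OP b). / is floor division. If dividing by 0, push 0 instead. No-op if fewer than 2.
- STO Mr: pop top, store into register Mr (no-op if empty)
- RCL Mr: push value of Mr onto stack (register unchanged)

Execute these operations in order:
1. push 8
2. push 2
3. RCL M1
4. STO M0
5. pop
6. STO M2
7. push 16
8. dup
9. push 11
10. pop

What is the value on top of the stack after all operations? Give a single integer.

Answer: 16

Derivation:
After op 1 (push 8): stack=[8] mem=[0,0,0,0]
After op 2 (push 2): stack=[8,2] mem=[0,0,0,0]
After op 3 (RCL M1): stack=[8,2,0] mem=[0,0,0,0]
After op 4 (STO M0): stack=[8,2] mem=[0,0,0,0]
After op 5 (pop): stack=[8] mem=[0,0,0,0]
After op 6 (STO M2): stack=[empty] mem=[0,0,8,0]
After op 7 (push 16): stack=[16] mem=[0,0,8,0]
After op 8 (dup): stack=[16,16] mem=[0,0,8,0]
After op 9 (push 11): stack=[16,16,11] mem=[0,0,8,0]
After op 10 (pop): stack=[16,16] mem=[0,0,8,0]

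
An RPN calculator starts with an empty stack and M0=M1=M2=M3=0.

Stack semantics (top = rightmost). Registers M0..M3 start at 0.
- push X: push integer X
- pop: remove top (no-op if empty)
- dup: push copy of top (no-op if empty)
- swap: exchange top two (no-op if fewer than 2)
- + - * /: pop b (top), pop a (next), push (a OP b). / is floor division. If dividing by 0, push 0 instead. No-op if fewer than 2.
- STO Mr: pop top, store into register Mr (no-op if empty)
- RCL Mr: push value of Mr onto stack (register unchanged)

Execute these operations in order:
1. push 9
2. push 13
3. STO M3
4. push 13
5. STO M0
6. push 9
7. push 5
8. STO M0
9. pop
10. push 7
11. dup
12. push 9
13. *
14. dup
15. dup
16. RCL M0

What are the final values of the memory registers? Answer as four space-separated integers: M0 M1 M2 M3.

Answer: 5 0 0 13

Derivation:
After op 1 (push 9): stack=[9] mem=[0,0,0,0]
After op 2 (push 13): stack=[9,13] mem=[0,0,0,0]
After op 3 (STO M3): stack=[9] mem=[0,0,0,13]
After op 4 (push 13): stack=[9,13] mem=[0,0,0,13]
After op 5 (STO M0): stack=[9] mem=[13,0,0,13]
After op 6 (push 9): stack=[9,9] mem=[13,0,0,13]
After op 7 (push 5): stack=[9,9,5] mem=[13,0,0,13]
After op 8 (STO M0): stack=[9,9] mem=[5,0,0,13]
After op 9 (pop): stack=[9] mem=[5,0,0,13]
After op 10 (push 7): stack=[9,7] mem=[5,0,0,13]
After op 11 (dup): stack=[9,7,7] mem=[5,0,0,13]
After op 12 (push 9): stack=[9,7,7,9] mem=[5,0,0,13]
After op 13 (*): stack=[9,7,63] mem=[5,0,0,13]
After op 14 (dup): stack=[9,7,63,63] mem=[5,0,0,13]
After op 15 (dup): stack=[9,7,63,63,63] mem=[5,0,0,13]
After op 16 (RCL M0): stack=[9,7,63,63,63,5] mem=[5,0,0,13]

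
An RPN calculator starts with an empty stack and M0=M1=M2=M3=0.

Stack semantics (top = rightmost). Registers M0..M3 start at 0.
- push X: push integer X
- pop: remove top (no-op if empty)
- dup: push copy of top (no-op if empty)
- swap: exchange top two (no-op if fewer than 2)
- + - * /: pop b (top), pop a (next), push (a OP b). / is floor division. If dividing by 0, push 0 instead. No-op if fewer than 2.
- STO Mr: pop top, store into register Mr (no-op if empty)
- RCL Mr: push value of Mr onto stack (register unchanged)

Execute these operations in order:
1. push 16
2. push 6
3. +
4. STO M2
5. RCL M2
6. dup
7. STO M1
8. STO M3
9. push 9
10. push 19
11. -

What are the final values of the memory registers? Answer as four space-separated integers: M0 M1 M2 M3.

After op 1 (push 16): stack=[16] mem=[0,0,0,0]
After op 2 (push 6): stack=[16,6] mem=[0,0,0,0]
After op 3 (+): stack=[22] mem=[0,0,0,0]
After op 4 (STO M2): stack=[empty] mem=[0,0,22,0]
After op 5 (RCL M2): stack=[22] mem=[0,0,22,0]
After op 6 (dup): stack=[22,22] mem=[0,0,22,0]
After op 7 (STO M1): stack=[22] mem=[0,22,22,0]
After op 8 (STO M3): stack=[empty] mem=[0,22,22,22]
After op 9 (push 9): stack=[9] mem=[0,22,22,22]
After op 10 (push 19): stack=[9,19] mem=[0,22,22,22]
After op 11 (-): stack=[-10] mem=[0,22,22,22]

Answer: 0 22 22 22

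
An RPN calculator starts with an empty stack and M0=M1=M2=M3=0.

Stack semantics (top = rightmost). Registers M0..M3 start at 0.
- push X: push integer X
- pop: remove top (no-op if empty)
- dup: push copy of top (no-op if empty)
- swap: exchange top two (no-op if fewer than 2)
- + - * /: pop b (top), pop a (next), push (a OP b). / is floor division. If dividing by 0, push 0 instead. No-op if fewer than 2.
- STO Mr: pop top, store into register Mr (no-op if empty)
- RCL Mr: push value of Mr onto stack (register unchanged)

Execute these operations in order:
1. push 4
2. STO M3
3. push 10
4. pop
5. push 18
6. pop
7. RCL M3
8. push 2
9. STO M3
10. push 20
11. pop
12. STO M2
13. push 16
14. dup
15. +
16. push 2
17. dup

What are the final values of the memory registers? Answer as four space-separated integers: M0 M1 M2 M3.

After op 1 (push 4): stack=[4] mem=[0,0,0,0]
After op 2 (STO M3): stack=[empty] mem=[0,0,0,4]
After op 3 (push 10): stack=[10] mem=[0,0,0,4]
After op 4 (pop): stack=[empty] mem=[0,0,0,4]
After op 5 (push 18): stack=[18] mem=[0,0,0,4]
After op 6 (pop): stack=[empty] mem=[0,0,0,4]
After op 7 (RCL M3): stack=[4] mem=[0,0,0,4]
After op 8 (push 2): stack=[4,2] mem=[0,0,0,4]
After op 9 (STO M3): stack=[4] mem=[0,0,0,2]
After op 10 (push 20): stack=[4,20] mem=[0,0,0,2]
After op 11 (pop): stack=[4] mem=[0,0,0,2]
After op 12 (STO M2): stack=[empty] mem=[0,0,4,2]
After op 13 (push 16): stack=[16] mem=[0,0,4,2]
After op 14 (dup): stack=[16,16] mem=[0,0,4,2]
After op 15 (+): stack=[32] mem=[0,0,4,2]
After op 16 (push 2): stack=[32,2] mem=[0,0,4,2]
After op 17 (dup): stack=[32,2,2] mem=[0,0,4,2]

Answer: 0 0 4 2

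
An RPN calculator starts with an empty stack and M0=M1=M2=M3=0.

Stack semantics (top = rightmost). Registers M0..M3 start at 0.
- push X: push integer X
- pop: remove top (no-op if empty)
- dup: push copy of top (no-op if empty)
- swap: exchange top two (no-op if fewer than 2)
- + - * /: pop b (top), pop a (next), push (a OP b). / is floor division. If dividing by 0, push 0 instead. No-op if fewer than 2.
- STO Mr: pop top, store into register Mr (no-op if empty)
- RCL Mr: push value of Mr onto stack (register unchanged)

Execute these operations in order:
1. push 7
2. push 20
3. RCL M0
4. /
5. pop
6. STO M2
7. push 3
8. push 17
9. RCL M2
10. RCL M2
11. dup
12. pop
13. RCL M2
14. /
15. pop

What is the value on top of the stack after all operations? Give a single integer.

After op 1 (push 7): stack=[7] mem=[0,0,0,0]
After op 2 (push 20): stack=[7,20] mem=[0,0,0,0]
After op 3 (RCL M0): stack=[7,20,0] mem=[0,0,0,0]
After op 4 (/): stack=[7,0] mem=[0,0,0,0]
After op 5 (pop): stack=[7] mem=[0,0,0,0]
After op 6 (STO M2): stack=[empty] mem=[0,0,7,0]
After op 7 (push 3): stack=[3] mem=[0,0,7,0]
After op 8 (push 17): stack=[3,17] mem=[0,0,7,0]
After op 9 (RCL M2): stack=[3,17,7] mem=[0,0,7,0]
After op 10 (RCL M2): stack=[3,17,7,7] mem=[0,0,7,0]
After op 11 (dup): stack=[3,17,7,7,7] mem=[0,0,7,0]
After op 12 (pop): stack=[3,17,7,7] mem=[0,0,7,0]
After op 13 (RCL M2): stack=[3,17,7,7,7] mem=[0,0,7,0]
After op 14 (/): stack=[3,17,7,1] mem=[0,0,7,0]
After op 15 (pop): stack=[3,17,7] mem=[0,0,7,0]

Answer: 7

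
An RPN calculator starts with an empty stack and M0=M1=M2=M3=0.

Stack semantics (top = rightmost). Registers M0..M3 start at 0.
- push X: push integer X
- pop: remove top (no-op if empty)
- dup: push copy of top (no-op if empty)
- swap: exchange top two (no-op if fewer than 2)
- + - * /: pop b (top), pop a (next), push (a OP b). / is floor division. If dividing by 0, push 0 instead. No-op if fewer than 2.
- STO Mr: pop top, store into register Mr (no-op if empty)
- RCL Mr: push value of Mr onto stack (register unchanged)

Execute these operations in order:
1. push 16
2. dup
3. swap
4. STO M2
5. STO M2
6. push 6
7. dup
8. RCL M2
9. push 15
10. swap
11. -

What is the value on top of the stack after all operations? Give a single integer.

Answer: -1

Derivation:
After op 1 (push 16): stack=[16] mem=[0,0,0,0]
After op 2 (dup): stack=[16,16] mem=[0,0,0,0]
After op 3 (swap): stack=[16,16] mem=[0,0,0,0]
After op 4 (STO M2): stack=[16] mem=[0,0,16,0]
After op 5 (STO M2): stack=[empty] mem=[0,0,16,0]
After op 6 (push 6): stack=[6] mem=[0,0,16,0]
After op 7 (dup): stack=[6,6] mem=[0,0,16,0]
After op 8 (RCL M2): stack=[6,6,16] mem=[0,0,16,0]
After op 9 (push 15): stack=[6,6,16,15] mem=[0,0,16,0]
After op 10 (swap): stack=[6,6,15,16] mem=[0,0,16,0]
After op 11 (-): stack=[6,6,-1] mem=[0,0,16,0]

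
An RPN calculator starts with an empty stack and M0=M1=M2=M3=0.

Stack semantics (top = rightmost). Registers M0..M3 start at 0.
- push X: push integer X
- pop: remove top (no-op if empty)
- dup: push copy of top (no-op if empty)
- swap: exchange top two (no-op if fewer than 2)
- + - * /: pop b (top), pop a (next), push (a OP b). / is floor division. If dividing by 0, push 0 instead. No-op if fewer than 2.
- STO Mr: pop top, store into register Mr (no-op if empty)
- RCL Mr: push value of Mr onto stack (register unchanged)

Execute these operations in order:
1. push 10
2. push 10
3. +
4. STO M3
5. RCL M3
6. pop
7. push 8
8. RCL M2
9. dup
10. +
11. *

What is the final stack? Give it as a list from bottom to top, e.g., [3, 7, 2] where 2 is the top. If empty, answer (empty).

Answer: [0]

Derivation:
After op 1 (push 10): stack=[10] mem=[0,0,0,0]
After op 2 (push 10): stack=[10,10] mem=[0,0,0,0]
After op 3 (+): stack=[20] mem=[0,0,0,0]
After op 4 (STO M3): stack=[empty] mem=[0,0,0,20]
After op 5 (RCL M3): stack=[20] mem=[0,0,0,20]
After op 6 (pop): stack=[empty] mem=[0,0,0,20]
After op 7 (push 8): stack=[8] mem=[0,0,0,20]
After op 8 (RCL M2): stack=[8,0] mem=[0,0,0,20]
After op 9 (dup): stack=[8,0,0] mem=[0,0,0,20]
After op 10 (+): stack=[8,0] mem=[0,0,0,20]
After op 11 (*): stack=[0] mem=[0,0,0,20]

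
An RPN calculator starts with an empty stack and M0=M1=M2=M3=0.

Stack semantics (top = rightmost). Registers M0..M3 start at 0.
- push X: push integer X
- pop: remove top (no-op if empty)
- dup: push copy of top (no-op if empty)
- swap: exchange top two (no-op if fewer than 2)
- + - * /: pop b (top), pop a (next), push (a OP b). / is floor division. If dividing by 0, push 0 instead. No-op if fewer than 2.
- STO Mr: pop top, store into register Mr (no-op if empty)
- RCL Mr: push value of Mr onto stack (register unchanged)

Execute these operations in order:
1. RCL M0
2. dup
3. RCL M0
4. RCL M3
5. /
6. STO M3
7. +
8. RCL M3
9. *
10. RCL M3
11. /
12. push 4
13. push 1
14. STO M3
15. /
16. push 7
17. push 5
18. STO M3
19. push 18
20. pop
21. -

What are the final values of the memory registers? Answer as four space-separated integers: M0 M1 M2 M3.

After op 1 (RCL M0): stack=[0] mem=[0,0,0,0]
After op 2 (dup): stack=[0,0] mem=[0,0,0,0]
After op 3 (RCL M0): stack=[0,0,0] mem=[0,0,0,0]
After op 4 (RCL M3): stack=[0,0,0,0] mem=[0,0,0,0]
After op 5 (/): stack=[0,0,0] mem=[0,0,0,0]
After op 6 (STO M3): stack=[0,0] mem=[0,0,0,0]
After op 7 (+): stack=[0] mem=[0,0,0,0]
After op 8 (RCL M3): stack=[0,0] mem=[0,0,0,0]
After op 9 (*): stack=[0] mem=[0,0,0,0]
After op 10 (RCL M3): stack=[0,0] mem=[0,0,0,0]
After op 11 (/): stack=[0] mem=[0,0,0,0]
After op 12 (push 4): stack=[0,4] mem=[0,0,0,0]
After op 13 (push 1): stack=[0,4,1] mem=[0,0,0,0]
After op 14 (STO M3): stack=[0,4] mem=[0,0,0,1]
After op 15 (/): stack=[0] mem=[0,0,0,1]
After op 16 (push 7): stack=[0,7] mem=[0,0,0,1]
After op 17 (push 5): stack=[0,7,5] mem=[0,0,0,1]
After op 18 (STO M3): stack=[0,7] mem=[0,0,0,5]
After op 19 (push 18): stack=[0,7,18] mem=[0,0,0,5]
After op 20 (pop): stack=[0,7] mem=[0,0,0,5]
After op 21 (-): stack=[-7] mem=[0,0,0,5]

Answer: 0 0 0 5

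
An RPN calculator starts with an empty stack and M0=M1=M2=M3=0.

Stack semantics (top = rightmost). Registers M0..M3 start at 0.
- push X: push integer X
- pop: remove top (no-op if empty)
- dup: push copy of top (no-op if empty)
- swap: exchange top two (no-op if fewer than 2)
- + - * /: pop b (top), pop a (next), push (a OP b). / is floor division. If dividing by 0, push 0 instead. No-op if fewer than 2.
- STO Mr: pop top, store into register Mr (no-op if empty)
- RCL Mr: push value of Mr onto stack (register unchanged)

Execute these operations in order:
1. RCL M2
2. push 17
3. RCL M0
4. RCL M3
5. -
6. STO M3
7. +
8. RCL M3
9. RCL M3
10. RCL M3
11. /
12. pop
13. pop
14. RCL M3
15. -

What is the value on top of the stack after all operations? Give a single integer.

Answer: 17

Derivation:
After op 1 (RCL M2): stack=[0] mem=[0,0,0,0]
After op 2 (push 17): stack=[0,17] mem=[0,0,0,0]
After op 3 (RCL M0): stack=[0,17,0] mem=[0,0,0,0]
After op 4 (RCL M3): stack=[0,17,0,0] mem=[0,0,0,0]
After op 5 (-): stack=[0,17,0] mem=[0,0,0,0]
After op 6 (STO M3): stack=[0,17] mem=[0,0,0,0]
After op 7 (+): stack=[17] mem=[0,0,0,0]
After op 8 (RCL M3): stack=[17,0] mem=[0,0,0,0]
After op 9 (RCL M3): stack=[17,0,0] mem=[0,0,0,0]
After op 10 (RCL M3): stack=[17,0,0,0] mem=[0,0,0,0]
After op 11 (/): stack=[17,0,0] mem=[0,0,0,0]
After op 12 (pop): stack=[17,0] mem=[0,0,0,0]
After op 13 (pop): stack=[17] mem=[0,0,0,0]
After op 14 (RCL M3): stack=[17,0] mem=[0,0,0,0]
After op 15 (-): stack=[17] mem=[0,0,0,0]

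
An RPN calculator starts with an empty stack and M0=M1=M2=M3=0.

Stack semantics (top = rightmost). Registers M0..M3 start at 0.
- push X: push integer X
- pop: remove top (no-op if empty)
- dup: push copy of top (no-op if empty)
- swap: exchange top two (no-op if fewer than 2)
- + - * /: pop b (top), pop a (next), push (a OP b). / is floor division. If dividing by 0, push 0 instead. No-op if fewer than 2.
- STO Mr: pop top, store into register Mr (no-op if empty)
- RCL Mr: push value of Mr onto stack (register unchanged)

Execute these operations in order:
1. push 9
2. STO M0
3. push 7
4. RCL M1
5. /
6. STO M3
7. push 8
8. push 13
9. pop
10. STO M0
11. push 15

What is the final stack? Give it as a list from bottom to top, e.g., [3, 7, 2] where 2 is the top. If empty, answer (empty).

After op 1 (push 9): stack=[9] mem=[0,0,0,0]
After op 2 (STO M0): stack=[empty] mem=[9,0,0,0]
After op 3 (push 7): stack=[7] mem=[9,0,0,0]
After op 4 (RCL M1): stack=[7,0] mem=[9,0,0,0]
After op 5 (/): stack=[0] mem=[9,0,0,0]
After op 6 (STO M3): stack=[empty] mem=[9,0,0,0]
After op 7 (push 8): stack=[8] mem=[9,0,0,0]
After op 8 (push 13): stack=[8,13] mem=[9,0,0,0]
After op 9 (pop): stack=[8] mem=[9,0,0,0]
After op 10 (STO M0): stack=[empty] mem=[8,0,0,0]
After op 11 (push 15): stack=[15] mem=[8,0,0,0]

Answer: [15]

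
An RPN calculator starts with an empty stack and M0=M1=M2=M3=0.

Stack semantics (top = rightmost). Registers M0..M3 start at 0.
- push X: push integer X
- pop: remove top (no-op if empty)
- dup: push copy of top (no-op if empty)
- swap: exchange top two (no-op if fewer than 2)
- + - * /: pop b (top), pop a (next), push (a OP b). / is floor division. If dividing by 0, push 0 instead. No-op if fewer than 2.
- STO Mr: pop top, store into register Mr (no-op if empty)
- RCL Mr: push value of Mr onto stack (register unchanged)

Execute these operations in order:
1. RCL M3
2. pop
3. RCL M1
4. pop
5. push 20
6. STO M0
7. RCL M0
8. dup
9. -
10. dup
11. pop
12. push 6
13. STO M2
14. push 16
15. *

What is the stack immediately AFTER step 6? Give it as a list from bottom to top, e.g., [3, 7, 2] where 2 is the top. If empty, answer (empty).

After op 1 (RCL M3): stack=[0] mem=[0,0,0,0]
After op 2 (pop): stack=[empty] mem=[0,0,0,0]
After op 3 (RCL M1): stack=[0] mem=[0,0,0,0]
After op 4 (pop): stack=[empty] mem=[0,0,0,0]
After op 5 (push 20): stack=[20] mem=[0,0,0,0]
After op 6 (STO M0): stack=[empty] mem=[20,0,0,0]

(empty)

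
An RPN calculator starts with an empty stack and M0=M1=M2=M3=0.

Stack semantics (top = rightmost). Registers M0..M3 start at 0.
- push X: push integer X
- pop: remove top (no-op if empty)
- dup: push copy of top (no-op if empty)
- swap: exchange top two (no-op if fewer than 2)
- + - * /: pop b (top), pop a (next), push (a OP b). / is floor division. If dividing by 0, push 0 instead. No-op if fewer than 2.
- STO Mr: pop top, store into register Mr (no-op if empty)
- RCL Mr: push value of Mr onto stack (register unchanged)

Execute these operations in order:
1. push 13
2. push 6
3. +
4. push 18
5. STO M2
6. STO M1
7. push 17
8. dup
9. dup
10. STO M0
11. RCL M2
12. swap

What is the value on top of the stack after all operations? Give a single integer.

Answer: 17

Derivation:
After op 1 (push 13): stack=[13] mem=[0,0,0,0]
After op 2 (push 6): stack=[13,6] mem=[0,0,0,0]
After op 3 (+): stack=[19] mem=[0,0,0,0]
After op 4 (push 18): stack=[19,18] mem=[0,0,0,0]
After op 5 (STO M2): stack=[19] mem=[0,0,18,0]
After op 6 (STO M1): stack=[empty] mem=[0,19,18,0]
After op 7 (push 17): stack=[17] mem=[0,19,18,0]
After op 8 (dup): stack=[17,17] mem=[0,19,18,0]
After op 9 (dup): stack=[17,17,17] mem=[0,19,18,0]
After op 10 (STO M0): stack=[17,17] mem=[17,19,18,0]
After op 11 (RCL M2): stack=[17,17,18] mem=[17,19,18,0]
After op 12 (swap): stack=[17,18,17] mem=[17,19,18,0]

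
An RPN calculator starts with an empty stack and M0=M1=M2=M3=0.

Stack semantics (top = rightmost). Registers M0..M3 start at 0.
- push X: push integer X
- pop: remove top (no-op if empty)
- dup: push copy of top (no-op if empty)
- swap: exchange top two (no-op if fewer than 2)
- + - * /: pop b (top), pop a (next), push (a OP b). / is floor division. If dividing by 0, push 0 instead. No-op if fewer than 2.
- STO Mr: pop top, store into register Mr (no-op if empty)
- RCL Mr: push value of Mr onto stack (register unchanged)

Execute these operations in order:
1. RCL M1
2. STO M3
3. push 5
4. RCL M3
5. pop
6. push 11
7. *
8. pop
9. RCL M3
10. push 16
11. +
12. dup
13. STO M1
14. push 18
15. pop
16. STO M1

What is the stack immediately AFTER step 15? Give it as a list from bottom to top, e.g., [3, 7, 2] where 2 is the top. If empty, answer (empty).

After op 1 (RCL M1): stack=[0] mem=[0,0,0,0]
After op 2 (STO M3): stack=[empty] mem=[0,0,0,0]
After op 3 (push 5): stack=[5] mem=[0,0,0,0]
After op 4 (RCL M3): stack=[5,0] mem=[0,0,0,0]
After op 5 (pop): stack=[5] mem=[0,0,0,0]
After op 6 (push 11): stack=[5,11] mem=[0,0,0,0]
After op 7 (*): stack=[55] mem=[0,0,0,0]
After op 8 (pop): stack=[empty] mem=[0,0,0,0]
After op 9 (RCL M3): stack=[0] mem=[0,0,0,0]
After op 10 (push 16): stack=[0,16] mem=[0,0,0,0]
After op 11 (+): stack=[16] mem=[0,0,0,0]
After op 12 (dup): stack=[16,16] mem=[0,0,0,0]
After op 13 (STO M1): stack=[16] mem=[0,16,0,0]
After op 14 (push 18): stack=[16,18] mem=[0,16,0,0]
After op 15 (pop): stack=[16] mem=[0,16,0,0]

[16]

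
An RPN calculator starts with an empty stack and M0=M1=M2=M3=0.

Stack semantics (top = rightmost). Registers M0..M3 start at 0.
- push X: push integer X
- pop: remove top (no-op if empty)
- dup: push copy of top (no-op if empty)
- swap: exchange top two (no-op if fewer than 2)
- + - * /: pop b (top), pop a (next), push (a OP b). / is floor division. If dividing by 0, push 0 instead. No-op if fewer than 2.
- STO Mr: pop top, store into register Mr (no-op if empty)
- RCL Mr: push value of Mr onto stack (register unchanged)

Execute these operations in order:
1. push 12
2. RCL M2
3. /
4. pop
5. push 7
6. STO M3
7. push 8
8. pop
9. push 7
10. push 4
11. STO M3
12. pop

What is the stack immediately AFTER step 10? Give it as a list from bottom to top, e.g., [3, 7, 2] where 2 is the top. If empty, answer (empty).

After op 1 (push 12): stack=[12] mem=[0,0,0,0]
After op 2 (RCL M2): stack=[12,0] mem=[0,0,0,0]
After op 3 (/): stack=[0] mem=[0,0,0,0]
After op 4 (pop): stack=[empty] mem=[0,0,0,0]
After op 5 (push 7): stack=[7] mem=[0,0,0,0]
After op 6 (STO M3): stack=[empty] mem=[0,0,0,7]
After op 7 (push 8): stack=[8] mem=[0,0,0,7]
After op 8 (pop): stack=[empty] mem=[0,0,0,7]
After op 9 (push 7): stack=[7] mem=[0,0,0,7]
After op 10 (push 4): stack=[7,4] mem=[0,0,0,7]

[7, 4]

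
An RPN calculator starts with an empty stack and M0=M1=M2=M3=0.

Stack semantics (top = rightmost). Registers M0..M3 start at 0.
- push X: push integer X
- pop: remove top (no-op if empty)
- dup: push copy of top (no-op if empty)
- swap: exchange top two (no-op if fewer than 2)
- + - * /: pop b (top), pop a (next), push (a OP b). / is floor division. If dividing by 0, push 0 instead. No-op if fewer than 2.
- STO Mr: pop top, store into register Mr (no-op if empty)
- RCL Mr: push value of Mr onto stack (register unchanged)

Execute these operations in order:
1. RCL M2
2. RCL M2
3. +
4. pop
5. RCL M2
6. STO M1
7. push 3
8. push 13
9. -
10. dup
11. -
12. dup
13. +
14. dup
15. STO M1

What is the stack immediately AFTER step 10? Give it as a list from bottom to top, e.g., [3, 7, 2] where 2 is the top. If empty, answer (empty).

After op 1 (RCL M2): stack=[0] mem=[0,0,0,0]
After op 2 (RCL M2): stack=[0,0] mem=[0,0,0,0]
After op 3 (+): stack=[0] mem=[0,0,0,0]
After op 4 (pop): stack=[empty] mem=[0,0,0,0]
After op 5 (RCL M2): stack=[0] mem=[0,0,0,0]
After op 6 (STO M1): stack=[empty] mem=[0,0,0,0]
After op 7 (push 3): stack=[3] mem=[0,0,0,0]
After op 8 (push 13): stack=[3,13] mem=[0,0,0,0]
After op 9 (-): stack=[-10] mem=[0,0,0,0]
After op 10 (dup): stack=[-10,-10] mem=[0,0,0,0]

[-10, -10]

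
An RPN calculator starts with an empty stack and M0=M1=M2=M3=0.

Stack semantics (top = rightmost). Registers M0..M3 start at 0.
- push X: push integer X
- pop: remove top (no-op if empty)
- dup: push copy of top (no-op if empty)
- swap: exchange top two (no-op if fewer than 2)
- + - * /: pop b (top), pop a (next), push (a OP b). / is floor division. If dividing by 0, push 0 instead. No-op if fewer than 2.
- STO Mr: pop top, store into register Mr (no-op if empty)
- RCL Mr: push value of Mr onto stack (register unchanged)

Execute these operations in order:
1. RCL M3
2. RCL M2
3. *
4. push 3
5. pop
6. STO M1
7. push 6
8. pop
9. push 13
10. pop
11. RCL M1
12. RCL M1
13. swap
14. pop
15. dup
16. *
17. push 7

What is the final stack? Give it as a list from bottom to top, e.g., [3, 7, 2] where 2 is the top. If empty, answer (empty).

After op 1 (RCL M3): stack=[0] mem=[0,0,0,0]
After op 2 (RCL M2): stack=[0,0] mem=[0,0,0,0]
After op 3 (*): stack=[0] mem=[0,0,0,0]
After op 4 (push 3): stack=[0,3] mem=[0,0,0,0]
After op 5 (pop): stack=[0] mem=[0,0,0,0]
After op 6 (STO M1): stack=[empty] mem=[0,0,0,0]
After op 7 (push 6): stack=[6] mem=[0,0,0,0]
After op 8 (pop): stack=[empty] mem=[0,0,0,0]
After op 9 (push 13): stack=[13] mem=[0,0,0,0]
After op 10 (pop): stack=[empty] mem=[0,0,0,0]
After op 11 (RCL M1): stack=[0] mem=[0,0,0,0]
After op 12 (RCL M1): stack=[0,0] mem=[0,0,0,0]
After op 13 (swap): stack=[0,0] mem=[0,0,0,0]
After op 14 (pop): stack=[0] mem=[0,0,0,0]
After op 15 (dup): stack=[0,0] mem=[0,0,0,0]
After op 16 (*): stack=[0] mem=[0,0,0,0]
After op 17 (push 7): stack=[0,7] mem=[0,0,0,0]

Answer: [0, 7]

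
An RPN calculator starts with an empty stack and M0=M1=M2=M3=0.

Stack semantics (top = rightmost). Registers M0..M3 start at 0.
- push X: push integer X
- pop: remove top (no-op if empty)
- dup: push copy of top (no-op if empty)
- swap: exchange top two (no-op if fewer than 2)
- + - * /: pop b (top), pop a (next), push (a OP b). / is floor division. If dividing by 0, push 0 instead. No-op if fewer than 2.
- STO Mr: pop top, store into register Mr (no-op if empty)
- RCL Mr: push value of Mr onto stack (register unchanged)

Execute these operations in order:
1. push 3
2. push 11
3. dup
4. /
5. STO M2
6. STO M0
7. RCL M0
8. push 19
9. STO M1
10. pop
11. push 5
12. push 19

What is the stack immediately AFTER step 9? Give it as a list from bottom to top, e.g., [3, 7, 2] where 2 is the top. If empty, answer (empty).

After op 1 (push 3): stack=[3] mem=[0,0,0,0]
After op 2 (push 11): stack=[3,11] mem=[0,0,0,0]
After op 3 (dup): stack=[3,11,11] mem=[0,0,0,0]
After op 4 (/): stack=[3,1] mem=[0,0,0,0]
After op 5 (STO M2): stack=[3] mem=[0,0,1,0]
After op 6 (STO M0): stack=[empty] mem=[3,0,1,0]
After op 7 (RCL M0): stack=[3] mem=[3,0,1,0]
After op 8 (push 19): stack=[3,19] mem=[3,0,1,0]
After op 9 (STO M1): stack=[3] mem=[3,19,1,0]

[3]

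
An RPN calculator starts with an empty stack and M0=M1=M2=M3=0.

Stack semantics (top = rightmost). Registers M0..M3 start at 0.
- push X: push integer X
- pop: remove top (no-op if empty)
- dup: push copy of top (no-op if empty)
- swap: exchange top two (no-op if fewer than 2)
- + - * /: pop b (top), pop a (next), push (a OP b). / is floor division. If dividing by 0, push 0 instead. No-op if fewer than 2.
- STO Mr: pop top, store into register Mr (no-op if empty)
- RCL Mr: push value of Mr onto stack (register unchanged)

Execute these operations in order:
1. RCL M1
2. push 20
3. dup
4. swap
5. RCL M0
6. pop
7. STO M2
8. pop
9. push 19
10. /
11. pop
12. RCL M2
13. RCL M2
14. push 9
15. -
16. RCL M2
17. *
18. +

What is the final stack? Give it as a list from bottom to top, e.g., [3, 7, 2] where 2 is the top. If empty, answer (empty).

Answer: [240]

Derivation:
After op 1 (RCL M1): stack=[0] mem=[0,0,0,0]
After op 2 (push 20): stack=[0,20] mem=[0,0,0,0]
After op 3 (dup): stack=[0,20,20] mem=[0,0,0,0]
After op 4 (swap): stack=[0,20,20] mem=[0,0,0,0]
After op 5 (RCL M0): stack=[0,20,20,0] mem=[0,0,0,0]
After op 6 (pop): stack=[0,20,20] mem=[0,0,0,0]
After op 7 (STO M2): stack=[0,20] mem=[0,0,20,0]
After op 8 (pop): stack=[0] mem=[0,0,20,0]
After op 9 (push 19): stack=[0,19] mem=[0,0,20,0]
After op 10 (/): stack=[0] mem=[0,0,20,0]
After op 11 (pop): stack=[empty] mem=[0,0,20,0]
After op 12 (RCL M2): stack=[20] mem=[0,0,20,0]
After op 13 (RCL M2): stack=[20,20] mem=[0,0,20,0]
After op 14 (push 9): stack=[20,20,9] mem=[0,0,20,0]
After op 15 (-): stack=[20,11] mem=[0,0,20,0]
After op 16 (RCL M2): stack=[20,11,20] mem=[0,0,20,0]
After op 17 (*): stack=[20,220] mem=[0,0,20,0]
After op 18 (+): stack=[240] mem=[0,0,20,0]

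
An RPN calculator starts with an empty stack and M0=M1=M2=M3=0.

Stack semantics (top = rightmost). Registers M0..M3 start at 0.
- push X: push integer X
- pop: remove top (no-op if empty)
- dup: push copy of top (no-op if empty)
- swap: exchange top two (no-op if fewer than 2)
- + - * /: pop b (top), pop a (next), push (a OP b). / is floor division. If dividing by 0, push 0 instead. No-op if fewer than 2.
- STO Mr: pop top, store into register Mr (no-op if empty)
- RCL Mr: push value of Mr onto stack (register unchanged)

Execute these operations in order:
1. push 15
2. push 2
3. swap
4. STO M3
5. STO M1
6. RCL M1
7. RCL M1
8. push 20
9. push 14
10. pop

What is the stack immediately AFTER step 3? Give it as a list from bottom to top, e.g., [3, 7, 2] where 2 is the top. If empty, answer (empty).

After op 1 (push 15): stack=[15] mem=[0,0,0,0]
After op 2 (push 2): stack=[15,2] mem=[0,0,0,0]
After op 3 (swap): stack=[2,15] mem=[0,0,0,0]

[2, 15]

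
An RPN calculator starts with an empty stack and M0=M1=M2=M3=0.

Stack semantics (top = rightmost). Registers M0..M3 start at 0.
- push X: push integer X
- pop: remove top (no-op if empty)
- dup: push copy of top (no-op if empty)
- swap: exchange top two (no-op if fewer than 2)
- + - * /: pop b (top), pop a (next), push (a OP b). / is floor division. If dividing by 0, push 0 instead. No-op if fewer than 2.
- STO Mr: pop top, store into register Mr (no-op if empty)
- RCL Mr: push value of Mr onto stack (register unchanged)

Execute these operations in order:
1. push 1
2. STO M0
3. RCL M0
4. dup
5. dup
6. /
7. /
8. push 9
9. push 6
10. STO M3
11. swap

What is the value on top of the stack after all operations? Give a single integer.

After op 1 (push 1): stack=[1] mem=[0,0,0,0]
After op 2 (STO M0): stack=[empty] mem=[1,0,0,0]
After op 3 (RCL M0): stack=[1] mem=[1,0,0,0]
After op 4 (dup): stack=[1,1] mem=[1,0,0,0]
After op 5 (dup): stack=[1,1,1] mem=[1,0,0,0]
After op 6 (/): stack=[1,1] mem=[1,0,0,0]
After op 7 (/): stack=[1] mem=[1,0,0,0]
After op 8 (push 9): stack=[1,9] mem=[1,0,0,0]
After op 9 (push 6): stack=[1,9,6] mem=[1,0,0,0]
After op 10 (STO M3): stack=[1,9] mem=[1,0,0,6]
After op 11 (swap): stack=[9,1] mem=[1,0,0,6]

Answer: 1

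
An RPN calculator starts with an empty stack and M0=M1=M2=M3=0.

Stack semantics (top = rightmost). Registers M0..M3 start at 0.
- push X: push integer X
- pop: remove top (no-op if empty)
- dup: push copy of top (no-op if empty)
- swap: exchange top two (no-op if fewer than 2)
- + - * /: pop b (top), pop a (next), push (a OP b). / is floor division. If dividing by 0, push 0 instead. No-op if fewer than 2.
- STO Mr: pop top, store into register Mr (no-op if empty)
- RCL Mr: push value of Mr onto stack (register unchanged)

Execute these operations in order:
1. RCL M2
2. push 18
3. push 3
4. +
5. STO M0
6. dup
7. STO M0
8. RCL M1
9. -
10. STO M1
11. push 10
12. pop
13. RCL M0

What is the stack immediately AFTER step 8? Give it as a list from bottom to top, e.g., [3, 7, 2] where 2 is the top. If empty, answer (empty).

After op 1 (RCL M2): stack=[0] mem=[0,0,0,0]
After op 2 (push 18): stack=[0,18] mem=[0,0,0,0]
After op 3 (push 3): stack=[0,18,3] mem=[0,0,0,0]
After op 4 (+): stack=[0,21] mem=[0,0,0,0]
After op 5 (STO M0): stack=[0] mem=[21,0,0,0]
After op 6 (dup): stack=[0,0] mem=[21,0,0,0]
After op 7 (STO M0): stack=[0] mem=[0,0,0,0]
After op 8 (RCL M1): stack=[0,0] mem=[0,0,0,0]

[0, 0]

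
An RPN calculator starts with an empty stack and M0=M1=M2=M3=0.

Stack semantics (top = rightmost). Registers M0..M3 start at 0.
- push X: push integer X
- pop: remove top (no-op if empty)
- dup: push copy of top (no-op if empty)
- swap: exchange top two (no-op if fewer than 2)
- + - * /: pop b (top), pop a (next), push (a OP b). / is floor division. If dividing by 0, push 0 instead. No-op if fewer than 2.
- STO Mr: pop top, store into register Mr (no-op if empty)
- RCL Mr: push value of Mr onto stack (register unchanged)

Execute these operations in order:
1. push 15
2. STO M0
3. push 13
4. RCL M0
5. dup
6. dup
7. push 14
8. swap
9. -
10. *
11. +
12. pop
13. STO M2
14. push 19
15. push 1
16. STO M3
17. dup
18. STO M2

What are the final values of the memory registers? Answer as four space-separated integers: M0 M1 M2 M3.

Answer: 15 0 19 1

Derivation:
After op 1 (push 15): stack=[15] mem=[0,0,0,0]
After op 2 (STO M0): stack=[empty] mem=[15,0,0,0]
After op 3 (push 13): stack=[13] mem=[15,0,0,0]
After op 4 (RCL M0): stack=[13,15] mem=[15,0,0,0]
After op 5 (dup): stack=[13,15,15] mem=[15,0,0,0]
After op 6 (dup): stack=[13,15,15,15] mem=[15,0,0,0]
After op 7 (push 14): stack=[13,15,15,15,14] mem=[15,0,0,0]
After op 8 (swap): stack=[13,15,15,14,15] mem=[15,0,0,0]
After op 9 (-): stack=[13,15,15,-1] mem=[15,0,0,0]
After op 10 (*): stack=[13,15,-15] mem=[15,0,0,0]
After op 11 (+): stack=[13,0] mem=[15,0,0,0]
After op 12 (pop): stack=[13] mem=[15,0,0,0]
After op 13 (STO M2): stack=[empty] mem=[15,0,13,0]
After op 14 (push 19): stack=[19] mem=[15,0,13,0]
After op 15 (push 1): stack=[19,1] mem=[15,0,13,0]
After op 16 (STO M3): stack=[19] mem=[15,0,13,1]
After op 17 (dup): stack=[19,19] mem=[15,0,13,1]
After op 18 (STO M2): stack=[19] mem=[15,0,19,1]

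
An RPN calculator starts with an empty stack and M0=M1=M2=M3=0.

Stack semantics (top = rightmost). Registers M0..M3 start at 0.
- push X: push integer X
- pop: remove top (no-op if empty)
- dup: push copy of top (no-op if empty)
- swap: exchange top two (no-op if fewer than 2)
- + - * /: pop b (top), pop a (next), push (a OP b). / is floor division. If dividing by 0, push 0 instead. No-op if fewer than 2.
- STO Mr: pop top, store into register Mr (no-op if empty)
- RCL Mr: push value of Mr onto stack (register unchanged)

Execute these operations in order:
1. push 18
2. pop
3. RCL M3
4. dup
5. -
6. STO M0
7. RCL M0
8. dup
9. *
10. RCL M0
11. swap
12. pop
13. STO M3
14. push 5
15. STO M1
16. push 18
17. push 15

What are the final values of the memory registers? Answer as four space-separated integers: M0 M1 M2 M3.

Answer: 0 5 0 0

Derivation:
After op 1 (push 18): stack=[18] mem=[0,0,0,0]
After op 2 (pop): stack=[empty] mem=[0,0,0,0]
After op 3 (RCL M3): stack=[0] mem=[0,0,0,0]
After op 4 (dup): stack=[0,0] mem=[0,0,0,0]
After op 5 (-): stack=[0] mem=[0,0,0,0]
After op 6 (STO M0): stack=[empty] mem=[0,0,0,0]
After op 7 (RCL M0): stack=[0] mem=[0,0,0,0]
After op 8 (dup): stack=[0,0] mem=[0,0,0,0]
After op 9 (*): stack=[0] mem=[0,0,0,0]
After op 10 (RCL M0): stack=[0,0] mem=[0,0,0,0]
After op 11 (swap): stack=[0,0] mem=[0,0,0,0]
After op 12 (pop): stack=[0] mem=[0,0,0,0]
After op 13 (STO M3): stack=[empty] mem=[0,0,0,0]
After op 14 (push 5): stack=[5] mem=[0,0,0,0]
After op 15 (STO M1): stack=[empty] mem=[0,5,0,0]
After op 16 (push 18): stack=[18] mem=[0,5,0,0]
After op 17 (push 15): stack=[18,15] mem=[0,5,0,0]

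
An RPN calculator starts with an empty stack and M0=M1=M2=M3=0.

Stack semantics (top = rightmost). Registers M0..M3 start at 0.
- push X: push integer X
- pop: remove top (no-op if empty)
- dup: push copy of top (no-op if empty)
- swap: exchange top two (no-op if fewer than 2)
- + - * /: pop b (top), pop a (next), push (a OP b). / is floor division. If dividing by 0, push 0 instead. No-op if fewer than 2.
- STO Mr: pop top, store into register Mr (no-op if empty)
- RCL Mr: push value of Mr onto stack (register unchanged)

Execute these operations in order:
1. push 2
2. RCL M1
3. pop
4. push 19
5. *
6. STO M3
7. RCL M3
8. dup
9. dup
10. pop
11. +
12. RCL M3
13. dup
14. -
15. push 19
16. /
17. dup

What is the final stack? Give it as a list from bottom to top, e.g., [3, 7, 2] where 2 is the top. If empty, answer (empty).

After op 1 (push 2): stack=[2] mem=[0,0,0,0]
After op 2 (RCL M1): stack=[2,0] mem=[0,0,0,0]
After op 3 (pop): stack=[2] mem=[0,0,0,0]
After op 4 (push 19): stack=[2,19] mem=[0,0,0,0]
After op 5 (*): stack=[38] mem=[0,0,0,0]
After op 6 (STO M3): stack=[empty] mem=[0,0,0,38]
After op 7 (RCL M3): stack=[38] mem=[0,0,0,38]
After op 8 (dup): stack=[38,38] mem=[0,0,0,38]
After op 9 (dup): stack=[38,38,38] mem=[0,0,0,38]
After op 10 (pop): stack=[38,38] mem=[0,0,0,38]
After op 11 (+): stack=[76] mem=[0,0,0,38]
After op 12 (RCL M3): stack=[76,38] mem=[0,0,0,38]
After op 13 (dup): stack=[76,38,38] mem=[0,0,0,38]
After op 14 (-): stack=[76,0] mem=[0,0,0,38]
After op 15 (push 19): stack=[76,0,19] mem=[0,0,0,38]
After op 16 (/): stack=[76,0] mem=[0,0,0,38]
After op 17 (dup): stack=[76,0,0] mem=[0,0,0,38]

Answer: [76, 0, 0]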